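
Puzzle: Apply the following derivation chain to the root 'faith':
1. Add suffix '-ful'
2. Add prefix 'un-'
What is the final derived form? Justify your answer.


Step 1: Add suffix '-ful' to 'faith' = 'faithful'
Step 2: Add prefix 'un-' to 'faithful' = 'unfaithful'

unfaithful


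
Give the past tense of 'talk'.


Apply rule: Add -ed. 'talk' becomes 'talked'.

talked


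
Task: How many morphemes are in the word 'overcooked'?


Decomposition: over- (prefix) + cook (root) + -ed (suffix) = 3 morpheme(s)

3 morphemes


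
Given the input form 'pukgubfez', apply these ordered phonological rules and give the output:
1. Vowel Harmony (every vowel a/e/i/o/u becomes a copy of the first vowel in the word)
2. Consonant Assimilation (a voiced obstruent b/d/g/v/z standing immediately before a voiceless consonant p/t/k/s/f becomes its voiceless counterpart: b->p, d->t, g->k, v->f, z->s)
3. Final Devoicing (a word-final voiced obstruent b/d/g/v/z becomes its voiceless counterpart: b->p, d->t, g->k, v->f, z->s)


Starting form: 'pukgubfez'
Rule 1: Vowel Harmony: all vowels become 'u' (matching first vowel). 'pukgubfez' -> 'pukgubfuz'
Rule 2: Consonant Assimilation: voiced obstruent before voiceless consonant becomes voiceless ('bf' -> 'pf'). 'pukgubfuz' -> 'pukgupfuz'
Rule 3: Final Devoicing: word-final voiced obstruent 'z' becomes voiceless 's'. 'pukgupfuz' -> 'pukgupfus'
Final form: 'pukgupfus'

pukgupfus


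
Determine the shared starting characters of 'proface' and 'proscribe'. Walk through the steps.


Compare from the start: 3 characters match: 'pro'. Mismatch at position 4: 'f' vs 's'.

pro


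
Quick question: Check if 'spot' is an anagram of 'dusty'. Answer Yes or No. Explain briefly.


Sorted letters of 'spot': 'opst'
Sorted letters of 'dusty': 'dstuy'
They do not match.

No


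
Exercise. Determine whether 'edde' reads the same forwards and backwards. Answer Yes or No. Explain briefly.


Forward: 'edde'
Reversed: 'edde'
They are identical.

Yes


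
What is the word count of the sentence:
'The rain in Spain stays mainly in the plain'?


Split into words: The | rain | in | Spain | stays | mainly | in | the | plain = 9 words.

9


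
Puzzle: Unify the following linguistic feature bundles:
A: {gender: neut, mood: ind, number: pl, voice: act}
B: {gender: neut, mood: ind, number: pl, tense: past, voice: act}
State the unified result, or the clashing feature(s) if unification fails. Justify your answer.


Compare features:
gender: A=neut vs B=neut -> unified: neut
mood: A=ind vs B=ind -> unified: ind
number: A=pl vs B=pl -> unified: pl
tense: A=_ vs B=past -> unified: past
voice: A=act vs B=act -> unified: act
No clashes found.

Unified: {gender: neut, mood: ind, number: pl, tense: past, voice: act}


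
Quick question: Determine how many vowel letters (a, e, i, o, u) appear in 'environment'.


Vowels in 'environment': e, i, o, e = 4 vowels.

4


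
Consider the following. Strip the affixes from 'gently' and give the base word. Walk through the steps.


Remove suffix '-ly' from 'gently' to get root 'gentle'.

gentle


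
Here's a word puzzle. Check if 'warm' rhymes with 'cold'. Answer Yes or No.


Rime (stressed vowel + following sounds) of 'warm': -arm = /ɔːrm/
Rime of 'cold': -old = /oʊld/
/ɔːrm/ and /oʊld/ are different ending sounds, so the words do not rhyme.

No


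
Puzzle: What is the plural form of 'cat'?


Apply rule: Add -s. 'cat' becomes 'cats'.

cats


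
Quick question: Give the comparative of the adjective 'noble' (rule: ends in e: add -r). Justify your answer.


Apply comparative formation (ends in e: add -r): 'noble' -> 'nobler'.

nobler


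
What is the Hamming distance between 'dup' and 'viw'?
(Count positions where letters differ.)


Alignment:
Position 1: 'd' vs 'v' = DIFFER
Position 2: 'u' vs 'i' = DIFFER
Position 3: 'p' vs 'w' = DIFFER
Total differences: 3

3


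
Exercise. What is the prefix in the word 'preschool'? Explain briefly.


The word 'preschool' = 'pre' (prefix) + 'school' (root). The prefix is 'pre'.

pre


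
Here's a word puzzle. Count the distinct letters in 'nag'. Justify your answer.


Unique letters in 'nag': {a, g, n} = 3 distinct letters.

3


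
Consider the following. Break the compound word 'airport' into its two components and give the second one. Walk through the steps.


Split 'airport' into 'air' + 'port'. The second part is 'port'.

port


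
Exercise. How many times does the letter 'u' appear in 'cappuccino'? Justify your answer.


Letter 'u' in 'cappuccino': found at position(s) 5 = 1 occurrence(s).

1


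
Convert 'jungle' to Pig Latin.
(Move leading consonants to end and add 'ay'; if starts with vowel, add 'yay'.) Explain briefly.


'jungle': move consonant cluster 'j' to end and add 'ay': 'unglejay'.

unglejay


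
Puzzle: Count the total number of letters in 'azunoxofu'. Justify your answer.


Spell out 'azunoxofu' and number each letter: a(1), z(2), u(3), n(4), o(5), x(6), o(7), f(8), u(9). Total: 9 letters.

9


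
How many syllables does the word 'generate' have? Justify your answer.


Break 'generate' into syllables: gen-er-ate -> gen | er | ate = 3 syllables

3 syllables


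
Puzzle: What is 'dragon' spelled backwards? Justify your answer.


Reverse 'dragon' character by character: 'nogard'.

nogard


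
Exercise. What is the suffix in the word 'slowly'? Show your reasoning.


The word 'slowly' = 'slow' (root) + '-ly' (suffix). The suffix is '-ly'.

ly


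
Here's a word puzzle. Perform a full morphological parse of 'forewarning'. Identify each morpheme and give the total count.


Step 1: Identify prefix: 'fore' (meaning: before/front)
Step 2: Identify root: 'warn'
Step 3: Identify suffix(es): 'ing'
Decomposition: fore- (prefix: before/front) + warn (root) + -ing (suffix: ongoing action)
Total morphemes: 3

3 morphemes (fore- (prefix: before/front) + warn (root) + -ing (suffix: ongoing action))


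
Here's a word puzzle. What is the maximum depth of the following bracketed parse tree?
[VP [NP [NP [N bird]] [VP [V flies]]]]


Count bracket nesting levels:
'[' at pos 0: depth = 1
'[' at pos 4: depth = 2
'[' at pos 8: depth = 3
'[' at pos 12: depth = 4
'[' at pos 22: depth = 3
'[' at pos 26: depth = 4
Maximum depth reached: 4

4


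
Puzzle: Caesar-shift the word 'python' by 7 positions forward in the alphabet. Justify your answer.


Shift each letter by 7: p -> w, y -> f, t -> a, h -> o, o -> v, n -> u. Result: 'wfaovu'.

wfaovu


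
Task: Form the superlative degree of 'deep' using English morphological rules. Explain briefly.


Apply superlative formation (add -est): 'deep' -> 'deepest'.

deepest


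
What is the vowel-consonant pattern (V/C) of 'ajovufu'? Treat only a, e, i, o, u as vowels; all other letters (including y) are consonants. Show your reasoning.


Letter mapping: a = V, j = C, o = V, v = C, u = V, f = C, u = V.

VCVCVCV


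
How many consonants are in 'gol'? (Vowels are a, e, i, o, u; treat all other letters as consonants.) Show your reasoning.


Consonants in 'gol': g, l = 2 consonants.

2


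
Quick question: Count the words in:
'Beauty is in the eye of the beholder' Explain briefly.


Split into words: Beauty | is | in | the | eye | of | the | beholder = 8 words.

8


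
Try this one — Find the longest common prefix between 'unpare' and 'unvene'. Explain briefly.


Compare from the start: 2 characters match: 'un'. Mismatch at position 3: 'p' vs 'v'.

un


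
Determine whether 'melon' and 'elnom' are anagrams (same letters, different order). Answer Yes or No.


Sorted letters of 'melon': 'elmno'
Sorted letters of 'elnom': 'elmno'
They match.

Yes


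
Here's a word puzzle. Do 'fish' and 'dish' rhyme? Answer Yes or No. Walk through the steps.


Rime (stressed vowel + following sounds) of 'fish': -ish = /ɪʃ/
Rime of 'dish': -ish = /ɪʃ/
/ɪʃ/ and /ɪʃ/ are the same ending sound, so the words rhyme.

Yes


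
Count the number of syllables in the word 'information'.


Break 'information' into syllables: in-for-ma-tion -> in | for | ma | tion = 4 syllables

4 syllables


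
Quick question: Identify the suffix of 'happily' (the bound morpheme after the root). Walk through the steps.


The word 'happily' = 'happy' (root) + '-ly' (suffix). The suffix is '-ly'.

ly


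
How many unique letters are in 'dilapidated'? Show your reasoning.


Unique letters in 'dilapidated': {a, d, e, i, l, p, t} = 7 distinct letters.

7


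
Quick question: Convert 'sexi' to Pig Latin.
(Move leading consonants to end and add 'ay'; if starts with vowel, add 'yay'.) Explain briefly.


'sexi': move consonant cluster 's' to end and add 'ay': 'exisay'.

exisay


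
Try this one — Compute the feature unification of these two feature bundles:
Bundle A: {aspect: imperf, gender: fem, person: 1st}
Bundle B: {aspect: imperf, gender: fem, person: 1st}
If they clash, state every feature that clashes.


Compare features:
aspect: A=imperf vs B=imperf -> unified: imperf
gender: A=fem vs B=fem -> unified: fem
person: A=1st vs B=1st -> unified: 1st
No clashes found.

Unified: {aspect: imperf, gender: fem, person: 1st}


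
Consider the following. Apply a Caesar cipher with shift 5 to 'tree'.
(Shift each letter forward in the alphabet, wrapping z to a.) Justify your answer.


Shift each letter by 5: t -> y, r -> w, e -> j, e -> j. Result: 'ywjj'.

ywjj


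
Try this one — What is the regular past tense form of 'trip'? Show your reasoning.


Apply rule: Double final consonant and add -ed. 'trip' becomes 'tripped'.

tripped


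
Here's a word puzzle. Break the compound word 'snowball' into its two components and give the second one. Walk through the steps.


Split 'snowball' into 'snow' + 'ball'. The second part is 'ball'.

ball


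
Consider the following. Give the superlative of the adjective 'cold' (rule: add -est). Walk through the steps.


Apply superlative formation (add -est): 'cold' -> 'coldest'.

coldest


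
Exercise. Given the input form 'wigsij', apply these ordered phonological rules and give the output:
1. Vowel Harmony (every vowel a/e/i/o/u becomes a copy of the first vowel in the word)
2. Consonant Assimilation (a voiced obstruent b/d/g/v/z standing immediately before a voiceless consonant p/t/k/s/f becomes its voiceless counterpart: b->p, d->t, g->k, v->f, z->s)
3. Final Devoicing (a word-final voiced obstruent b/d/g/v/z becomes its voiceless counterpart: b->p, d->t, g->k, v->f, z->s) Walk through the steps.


Starting form: 'wigsij'
Rule 1: Vowel Harmony: all vowels already match. No change.
Rule 2: Consonant Assimilation: voiced obstruent before voiceless consonant becomes voiceless ('gs' -> 'ks'). 'wigsij' -> 'wiksij'
Rule 3: Final Devoicing: final consonant 'j' is not one of the voiced obstruents b/d/g/v/z. No change.
Final form: 'wiksij'

wiksij


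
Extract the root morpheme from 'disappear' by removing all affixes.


Remove prefix 'dis' from 'disappear' to get root 'appear'.

appear


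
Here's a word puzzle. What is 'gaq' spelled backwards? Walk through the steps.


Reverse 'gaq' character by character: 'qag'.

qag


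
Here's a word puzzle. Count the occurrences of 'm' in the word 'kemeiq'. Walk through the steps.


Letter 'm' in 'kemeiq': found at position(s) 3 = 1 occurrence(s).

1


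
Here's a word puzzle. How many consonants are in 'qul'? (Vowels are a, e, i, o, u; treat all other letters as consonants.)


Consonants in 'qul': q, l = 2 consonants.

2


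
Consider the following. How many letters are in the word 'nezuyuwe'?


Spell out 'nezuyuwe' and number each letter: n(1), e(2), z(3), u(4), y(5), u(6), w(7), e(8). Total: 8 letters.

8


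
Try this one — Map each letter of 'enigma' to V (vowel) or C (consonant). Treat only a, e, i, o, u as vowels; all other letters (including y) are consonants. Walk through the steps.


Letter mapping: e = V, n = C, i = V, g = C, m = C, a = V.

VCVCCV


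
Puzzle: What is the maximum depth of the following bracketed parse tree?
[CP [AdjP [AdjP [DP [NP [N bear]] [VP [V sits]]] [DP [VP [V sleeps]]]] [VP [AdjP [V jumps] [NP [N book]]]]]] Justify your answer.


Count bracket nesting levels:
'[' at pos 0: depth = 1
'[' at pos 4: depth = 2
'[' at pos 10: depth = 3
'[' at pos 16: depth = 4
'[' at pos 20: depth = 5
'[' at pos 24: depth = 6
'[' at pos 34: depth = 5
'[' at pos 38: depth = 6
'[' at pos 49: depth = 4
'[' at pos 53: depth = 5
'[' at pos 57: depth = 6
'[' at pos 71: depth = 3
'[' at pos 75: depth = 4
'[' at pos 81: depth = 5
'[' at pos 91: depth = 5
'[' at pos 95: depth = 6
Maximum depth reached: 6

6


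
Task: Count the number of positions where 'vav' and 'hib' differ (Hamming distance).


Alignment:
Position 1: 'v' vs 'h' = DIFFER
Position 2: 'a' vs 'i' = DIFFER
Position 3: 'v' vs 'b' = DIFFER
Total differences: 3

3


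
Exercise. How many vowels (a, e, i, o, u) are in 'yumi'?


Vowels in 'yumi': u, i = 2 vowels.

2


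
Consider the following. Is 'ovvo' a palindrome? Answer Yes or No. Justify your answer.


Forward: 'ovvo'
Reversed: 'ovvo'
They are identical.

Yes


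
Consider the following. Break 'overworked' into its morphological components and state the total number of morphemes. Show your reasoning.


Step 1: Identify prefix: 'over' (meaning: excessively)
Step 2: Identify root: 'work'
Step 3: Identify suffix(es): 'ed'
Decomposition: over- (prefix: excessively) + work (root) + -ed (suffix: past)
Total morphemes: 3

3 morphemes (over- (prefix: excessively) + work (root) + -ed (suffix: past))


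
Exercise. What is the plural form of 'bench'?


Apply rule: Add -es (sibilant/fricative ending). 'bench' becomes 'benches'.

benches


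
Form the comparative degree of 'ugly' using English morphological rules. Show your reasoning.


Apply comparative formation (consonant + y: change y to i, add -er): 'ugly' -> 'uglier'.

uglier


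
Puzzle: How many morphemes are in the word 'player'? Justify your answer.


Decomposition: play (root) + -er (suffix) = 2 morpheme(s)

2 morphemes


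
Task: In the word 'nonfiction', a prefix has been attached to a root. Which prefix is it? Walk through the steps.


The word 'nonfiction' = 'non' (prefix) + 'fiction' (root). The prefix is 'non'.

non


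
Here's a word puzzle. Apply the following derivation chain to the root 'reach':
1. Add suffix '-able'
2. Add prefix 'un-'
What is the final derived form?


Step 1: Add suffix '-able' to 'reach' = 'reachable'
Step 2: Add prefix 'un-' to 'reachable' = 'unreachable'

unreachable


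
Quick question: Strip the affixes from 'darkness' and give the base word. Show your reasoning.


Remove suffix '-ness' from 'darkness' to get root 'dark'.

dark


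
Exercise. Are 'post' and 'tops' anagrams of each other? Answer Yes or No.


Sorted letters of 'post': 'opst'
Sorted letters of 'tops': 'opst'
They match.

Yes


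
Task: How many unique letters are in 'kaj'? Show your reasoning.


Unique letters in 'kaj': {a, j, k} = 3 distinct letters.

3


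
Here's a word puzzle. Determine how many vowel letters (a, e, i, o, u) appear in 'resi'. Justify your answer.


Vowels in 'resi': e, i = 2 vowels.

2


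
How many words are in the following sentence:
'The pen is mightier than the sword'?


Split into words: The | pen | is | mightier | than | the | sword = 7 words.

7


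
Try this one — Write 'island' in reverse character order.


Reverse 'island' character by character: 'dnalsi'.

dnalsi


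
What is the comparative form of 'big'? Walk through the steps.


Apply comparative formation (double final consonant, add -er): 'big' -> 'bigger'.

bigger


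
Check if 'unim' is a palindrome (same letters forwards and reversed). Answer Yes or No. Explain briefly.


Forward: 'unim'
Reversed: 'minu'
They differ.

No


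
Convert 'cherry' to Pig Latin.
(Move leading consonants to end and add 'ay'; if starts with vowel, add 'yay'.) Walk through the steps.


'cherry': move consonant cluster 'ch' to end and add 'ay': 'errychay'.

errychay


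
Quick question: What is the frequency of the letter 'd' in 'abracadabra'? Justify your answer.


Letter 'd' in 'abracadabra': found at position(s) 7 = 1 occurrence(s).

1


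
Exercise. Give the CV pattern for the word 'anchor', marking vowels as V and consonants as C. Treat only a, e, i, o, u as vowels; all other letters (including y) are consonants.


Letter mapping: a = V, n = C, c = C, h = C, o = V, r = C.

VCCCVC


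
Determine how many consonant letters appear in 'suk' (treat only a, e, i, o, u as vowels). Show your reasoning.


Consonants in 'suk': s, k = 2 consonants.

2


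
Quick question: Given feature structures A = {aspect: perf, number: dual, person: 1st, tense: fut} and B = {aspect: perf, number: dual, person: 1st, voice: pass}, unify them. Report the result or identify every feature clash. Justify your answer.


Compare features:
aspect: A=perf vs B=perf -> unified: perf
number: A=dual vs B=dual -> unified: dual
person: A=1st vs B=1st -> unified: 1st
tense: A=fut vs B=_ -> unified: fut
voice: A=_ vs B=pass -> unified: pass
No clashes found.

Unified: {aspect: perf, number: dual, person: 1st, tense: fut, voice: pass}


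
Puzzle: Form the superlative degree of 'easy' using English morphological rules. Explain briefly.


Apply superlative formation (consonant + y: change y to i, add -est): 'easy' -> 'easiest'.

easiest


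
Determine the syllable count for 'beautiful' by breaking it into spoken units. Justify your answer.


Break 'beautiful' into syllables: beau-ti-ful -> beau | ti | ful = 3 syllables

3 syllables


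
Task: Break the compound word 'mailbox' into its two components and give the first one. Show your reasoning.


Split 'mailbox' into 'mail' + 'box'. The first part is 'mail'.

mail


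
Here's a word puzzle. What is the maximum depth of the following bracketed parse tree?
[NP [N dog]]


Count bracket nesting levels:
'[' at pos 0: depth = 1
'[' at pos 4: depth = 2
Maximum depth reached: 2

2


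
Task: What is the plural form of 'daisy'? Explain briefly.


Apply rule: Change -y to -ies (consonant + y). 'daisy' becomes 'daisies'.

daisies


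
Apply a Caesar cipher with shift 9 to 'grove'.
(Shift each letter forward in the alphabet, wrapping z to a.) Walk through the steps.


Shift each letter by 9: g -> p, r -> a, o -> x, v -> e, e -> n. Result: 'paxen'.

paxen


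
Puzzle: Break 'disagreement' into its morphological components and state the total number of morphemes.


Step 1: Identify prefix: 'dis' (meaning: not/apart)
Step 2: Identify root: 'agree'
Step 3: Identify suffix(es): 'ment'
Decomposition: dis- (prefix: not/apart) + agree (root) + -ment (suffix: action/result)
Total morphemes: 3

3 morphemes (dis- (prefix: not/apart) + agree (root) + -ment (suffix: action/result))


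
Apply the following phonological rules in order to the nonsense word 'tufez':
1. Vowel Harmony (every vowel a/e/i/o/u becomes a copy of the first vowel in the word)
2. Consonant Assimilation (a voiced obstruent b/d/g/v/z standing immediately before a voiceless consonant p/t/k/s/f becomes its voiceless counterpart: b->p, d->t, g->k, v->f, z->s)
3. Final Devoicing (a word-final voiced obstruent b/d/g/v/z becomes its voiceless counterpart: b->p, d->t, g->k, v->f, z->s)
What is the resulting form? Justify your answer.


Starting form: 'tufez'
Rule 1: Vowel Harmony: all vowels become 'u' (matching first vowel). 'tufez' -> 'tufuz'
Rule 2: Consonant Assimilation: no voiced obstruent (b/d/g/v/z) stands immediately before a voiceless consonant (p/t/k/s/f). No change.
Rule 3: Final Devoicing: word-final voiced obstruent 'z' becomes voiceless 's'. 'tufuz' -> 'tufus'
Final form: 'tufus'

tufus


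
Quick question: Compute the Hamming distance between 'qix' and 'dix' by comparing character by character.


Alignment:
Position 1: 'q' vs 'd' = DIFFER
Position 2: 'i' vs 'i' = match
Position 3: 'x' vs 'x' = match
Total differences: 1

1


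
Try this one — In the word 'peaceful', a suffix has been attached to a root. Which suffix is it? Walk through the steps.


The word 'peaceful' = 'peace' (root) + '-ful' (suffix). The suffix is '-ful'.

ful


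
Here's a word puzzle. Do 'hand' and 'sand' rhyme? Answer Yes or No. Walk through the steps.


Rime (stressed vowel + following sounds) of 'hand': -and = /ænd/
Rime of 'sand': -and = /ænd/
/ænd/ and /ænd/ are the same ending sound, so the words rhyme.

Yes


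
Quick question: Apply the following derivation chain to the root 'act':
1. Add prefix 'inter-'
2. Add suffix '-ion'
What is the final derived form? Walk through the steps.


Step 1: Add prefix 'inter-' to 'act' = 'interact'
Step 2: Add suffix '-ion' to 'interact' = 'interaction'

interaction


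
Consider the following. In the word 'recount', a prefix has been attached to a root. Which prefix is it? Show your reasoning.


The word 'recount' = 're' (prefix) + 'count' (root). The prefix is 're'.

re


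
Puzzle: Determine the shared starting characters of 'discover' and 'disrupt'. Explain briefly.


Compare from the start: 3 characters match: 'dis'. Mismatch at position 4: 'c' vs 'r'.

dis


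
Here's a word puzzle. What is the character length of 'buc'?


Spell out 'buc' and number each letter: b(1), u(2), c(3). Total: 3 letters.

3


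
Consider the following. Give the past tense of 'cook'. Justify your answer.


Apply rule: Add -ed. 'cook' becomes 'cooked'.

cooked


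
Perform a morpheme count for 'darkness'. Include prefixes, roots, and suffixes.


Decomposition: dark (root) + -ness (suffix) = 2 morpheme(s)

2 morphemes


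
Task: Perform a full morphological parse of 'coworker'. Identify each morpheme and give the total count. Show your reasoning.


Step 1: Identify prefix: 'co' (meaning: together)
Step 2: Identify root: 'work'
Step 3: Identify suffix(es): 'er'
Decomposition: co- (prefix: together) + work (root) + -er (suffix: one who)
Total morphemes: 3

3 morphemes (co- (prefix: together) + work (root) + -er (suffix: one who))


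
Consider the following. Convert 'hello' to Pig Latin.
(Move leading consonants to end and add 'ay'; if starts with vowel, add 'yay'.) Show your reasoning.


'hello': move consonant cluster 'h' to end and add 'ay': 'ellohay'.

ellohay


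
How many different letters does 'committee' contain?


Unique letters in 'committee': {c, e, i, m, o, t} = 6 distinct letters.

6


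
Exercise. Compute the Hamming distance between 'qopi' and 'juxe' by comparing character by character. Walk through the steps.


Alignment:
Position 1: 'q' vs 'j' = DIFFER
Position 2: 'o' vs 'u' = DIFFER
Position 3: 'p' vs 'x' = DIFFER
Position 4: 'i' vs 'e' = DIFFER
Total differences: 4

4


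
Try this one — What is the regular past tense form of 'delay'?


Apply rule: Add -ed. 'delay' becomes 'delayed'.

delayed


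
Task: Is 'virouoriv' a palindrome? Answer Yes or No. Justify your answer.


Forward: 'virouoriv'
Reversed: 'virouoriv'
They are identical.

Yes


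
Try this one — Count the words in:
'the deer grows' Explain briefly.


Split into words: the | deer | grows = 3 words.

3


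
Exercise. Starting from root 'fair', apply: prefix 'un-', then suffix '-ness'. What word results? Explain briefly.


Step 1: Add prefix 'un-' to 'fair' = 'unfair'
Step 2: Add suffix '-ness' to 'unfair' = 'unfairness'

unfairness


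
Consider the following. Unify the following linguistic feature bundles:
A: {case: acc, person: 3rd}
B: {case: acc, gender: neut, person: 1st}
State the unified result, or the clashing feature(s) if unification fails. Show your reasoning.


Compare features:
case: A=acc vs B=acc -> unified: acc
gender: A=_ vs B=neut -> unified: neut
person: A=3rd vs B=1st -> CLASH
Clash detected on feature 'person' (3rd vs 1st); unification fails.

CLASH on 'person' (3rd vs 1st)


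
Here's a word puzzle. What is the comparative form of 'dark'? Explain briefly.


Apply comparative formation (add -er): 'dark' -> 'darker'.

darker


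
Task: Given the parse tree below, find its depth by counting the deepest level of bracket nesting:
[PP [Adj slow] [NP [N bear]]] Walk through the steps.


Count bracket nesting levels:
'[' at pos 0: depth = 1
'[' at pos 4: depth = 2
'[' at pos 15: depth = 2
'[' at pos 19: depth = 3
Maximum depth reached: 3

3


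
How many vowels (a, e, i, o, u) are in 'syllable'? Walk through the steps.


Vowels in 'syllable': a, e = 2 vowels.

2


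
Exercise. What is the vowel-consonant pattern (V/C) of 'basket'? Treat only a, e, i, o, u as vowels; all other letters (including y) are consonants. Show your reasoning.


Letter mapping: b = C, a = V, s = C, k = C, e = V, t = C.

CVCCVC


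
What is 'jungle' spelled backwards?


Reverse 'jungle' character by character: 'elgnuj'.

elgnuj


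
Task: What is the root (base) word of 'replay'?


Remove prefix 're' from 'replay' to get root 'play'.

play


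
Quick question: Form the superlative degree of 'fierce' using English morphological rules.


Apply superlative formation (ends in e: add -st): 'fierce' -> 'fiercest'.

fiercest


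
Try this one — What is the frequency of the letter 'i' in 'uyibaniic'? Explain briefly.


Letter 'i' in 'uyibaniic': found at position(s) 3, 7, 8 = 3 occurrence(s).

3


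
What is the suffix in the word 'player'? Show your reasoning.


The word 'player' = 'play' (root) + '-er' (suffix). The suffix is '-er'.

er


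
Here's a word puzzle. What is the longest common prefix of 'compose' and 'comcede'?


Compare from the start: 3 characters match: 'com'. Mismatch at position 4: 'p' vs 'c'.

com


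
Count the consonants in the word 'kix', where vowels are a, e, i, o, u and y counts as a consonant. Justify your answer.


Consonants in 'kix': k, x = 2 consonants.

2


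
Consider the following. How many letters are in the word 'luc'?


Spell out 'luc' and number each letter: l(1), u(2), c(3). Total: 3 letters.

3


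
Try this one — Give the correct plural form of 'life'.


Apply rule: Change -fe to -ves. 'life' becomes 'lives'.

lives


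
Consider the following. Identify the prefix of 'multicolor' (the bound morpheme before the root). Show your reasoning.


The word 'multicolor' = 'multi' (prefix) + 'color' (root). The prefix is 'multi'.

multi


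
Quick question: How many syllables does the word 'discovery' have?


Break 'discovery' into syllables: dis-cov-er-y -> dis | cov | er | y = 4 syllables

4 syllables


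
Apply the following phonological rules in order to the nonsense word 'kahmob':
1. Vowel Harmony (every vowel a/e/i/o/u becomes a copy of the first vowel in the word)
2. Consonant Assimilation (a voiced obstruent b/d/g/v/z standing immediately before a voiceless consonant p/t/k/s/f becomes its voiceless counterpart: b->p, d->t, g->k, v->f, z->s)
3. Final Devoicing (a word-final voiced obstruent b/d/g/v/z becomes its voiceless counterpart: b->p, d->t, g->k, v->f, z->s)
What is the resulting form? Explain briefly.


Starting form: 'kahmob'
Rule 1: Vowel Harmony: all vowels become 'a' (matching first vowel). 'kahmob' -> 'kahmab'
Rule 2: Consonant Assimilation: no voiced obstruent (b/d/g/v/z) stands immediately before a voiceless consonant (p/t/k/s/f). No change.
Rule 3: Final Devoicing: word-final voiced obstruent 'b' becomes voiceless 'p'. 'kahmab' -> 'kahmap'
Final form: 'kahmap'

kahmap


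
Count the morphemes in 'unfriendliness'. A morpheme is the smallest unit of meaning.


Decomposition: un- (prefix) + friend (root) + -ly (suffix) + -ness (suffix) = 4 morpheme(s)

4 morphemes


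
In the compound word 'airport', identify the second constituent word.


Split 'airport' into 'air' + 'port'. The second part is 'port'.

port


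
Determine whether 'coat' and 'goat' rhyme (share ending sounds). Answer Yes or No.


Rime (stressed vowel + following sounds) of 'coat': -oat = /oʊt/
Rime of 'goat': -oat = /oʊt/
/oʊt/ and /oʊt/ are the same ending sound, so the words rhyme.

Yes


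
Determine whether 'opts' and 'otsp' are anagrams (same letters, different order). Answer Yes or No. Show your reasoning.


Sorted letters of 'opts': 'opst'
Sorted letters of 'otsp': 'opst'
They match.

Yes


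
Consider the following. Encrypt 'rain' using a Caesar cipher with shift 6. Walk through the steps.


Shift each letter by 6: r -> x, a -> g, i -> o, n -> t. Result: 'xgot'.

xgot


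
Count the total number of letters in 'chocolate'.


Spell out 'chocolate' and number each letter: c(1), h(2), o(3), c(4), o(5), l(6), a(7), t(8), e(9). Total: 9 letters.

9


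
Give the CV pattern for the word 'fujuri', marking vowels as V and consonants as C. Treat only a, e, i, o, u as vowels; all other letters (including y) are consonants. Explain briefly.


Letter mapping: f = C, u = V, j = C, u = V, r = C, i = V.

CVCVCV


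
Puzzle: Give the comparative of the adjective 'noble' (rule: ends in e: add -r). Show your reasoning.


Apply comparative formation (ends in e: add -r): 'noble' -> 'nobler'.

nobler


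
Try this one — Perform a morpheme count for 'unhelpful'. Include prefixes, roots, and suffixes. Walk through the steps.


Decomposition: un- (prefix) + help (root) + -ful (suffix) = 3 morpheme(s)

3 morphemes


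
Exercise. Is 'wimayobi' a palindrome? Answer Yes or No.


Forward: 'wimayobi'
Reversed: 'iboyamiw'
They differ.

No


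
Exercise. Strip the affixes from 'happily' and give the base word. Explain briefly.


Remove suffix '-ly' from 'happily' to get root 'happy'.

happy


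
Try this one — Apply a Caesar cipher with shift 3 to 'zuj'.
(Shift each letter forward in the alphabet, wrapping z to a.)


Shift each letter by 3: z -> c, u -> x, j -> m. Result: 'cxm'.

cxm


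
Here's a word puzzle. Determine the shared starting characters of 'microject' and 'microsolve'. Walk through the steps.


Compare from the start: 5 characters match: 'micro'. Mismatch at position 6: 'j' vs 's'.

micro


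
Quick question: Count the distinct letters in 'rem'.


Unique letters in 'rem': {e, m, r} = 3 distinct letters.

3


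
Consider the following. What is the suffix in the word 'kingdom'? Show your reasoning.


The word 'kingdom' = 'king' (root) + '-dom' (suffix). The suffix is '-dom'.

dom


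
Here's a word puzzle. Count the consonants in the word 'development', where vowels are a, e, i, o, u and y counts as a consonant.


Consonants in 'development': d, v, l, p, m, n, t = 7 consonants.

7


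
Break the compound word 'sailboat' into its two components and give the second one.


Split 'sailboat' into 'sail' + 'boat'. The second part is 'boat'.

boat


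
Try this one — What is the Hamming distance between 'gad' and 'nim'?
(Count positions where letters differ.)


Alignment:
Position 1: 'g' vs 'n' = DIFFER
Position 2: 'a' vs 'i' = DIFFER
Position 3: 'd' vs 'm' = DIFFER
Total differences: 3

3


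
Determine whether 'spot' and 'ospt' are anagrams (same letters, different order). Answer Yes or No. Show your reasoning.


Sorted letters of 'spot': 'opst'
Sorted letters of 'ospt': 'opst'
They match.

Yes


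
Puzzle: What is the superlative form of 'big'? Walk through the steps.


Apply superlative formation (double final consonant, add -est): 'big' -> 'biggest'.

biggest


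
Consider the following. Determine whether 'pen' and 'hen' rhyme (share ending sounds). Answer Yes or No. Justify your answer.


Rime (stressed vowel + following sounds) of 'pen': -en = /ɛn/
Rime of 'hen': -en = /ɛn/
/ɛn/ and /ɛn/ are the same ending sound, so the words rhyme.

Yes


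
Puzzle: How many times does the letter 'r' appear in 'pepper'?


Letter 'r' in 'pepper': found at position(s) 6 = 1 occurrence(s).

1


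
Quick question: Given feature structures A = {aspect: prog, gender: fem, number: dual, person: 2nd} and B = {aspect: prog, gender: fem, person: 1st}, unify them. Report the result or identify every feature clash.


Compare features:
aspect: A=prog vs B=prog -> unified: prog
gender: A=fem vs B=fem -> unified: fem
number: A=dual vs B=_ -> unified: dual
person: A=2nd vs B=1st -> CLASH
Clash detected on feature 'person' (2nd vs 1st); unification fails.

CLASH on 'person' (2nd vs 1st)


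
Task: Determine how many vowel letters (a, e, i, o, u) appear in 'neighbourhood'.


Vowels in 'neighbourhood': e, i, o, u, o, o = 6 vowels.

6


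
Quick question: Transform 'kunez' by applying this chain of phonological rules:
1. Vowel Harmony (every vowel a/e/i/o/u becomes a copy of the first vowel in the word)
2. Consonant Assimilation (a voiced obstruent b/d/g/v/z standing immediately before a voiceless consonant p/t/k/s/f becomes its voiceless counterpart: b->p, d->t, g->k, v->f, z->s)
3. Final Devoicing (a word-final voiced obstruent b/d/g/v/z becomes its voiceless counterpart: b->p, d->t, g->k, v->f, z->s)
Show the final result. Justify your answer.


Starting form: 'kunez'
Rule 1: Vowel Harmony: all vowels become 'u' (matching first vowel). 'kunez' -> 'kunuz'
Rule 2: Consonant Assimilation: no voiced obstruent (b/d/g/v/z) stands immediately before a voiceless consonant (p/t/k/s/f). No change.
Rule 3: Final Devoicing: word-final voiced obstruent 'z' becomes voiceless 's'. 'kunuz' -> 'kunus'
Final form: 'kunus'

kunus


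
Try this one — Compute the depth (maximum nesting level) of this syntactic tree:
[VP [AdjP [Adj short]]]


Count bracket nesting levels:
'[' at pos 0: depth = 1
'[' at pos 4: depth = 2
'[' at pos 10: depth = 3
Maximum depth reached: 3

3


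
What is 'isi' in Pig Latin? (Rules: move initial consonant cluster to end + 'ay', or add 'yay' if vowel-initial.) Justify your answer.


'isi' starts with a vowel, so add 'yay': 'isiyay'.

isiyay


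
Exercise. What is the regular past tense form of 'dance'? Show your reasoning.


Apply rule: Add -d (word ends in -e). 'dance' becomes 'danced'.

danced


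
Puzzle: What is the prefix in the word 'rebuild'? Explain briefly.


The word 'rebuild' = 're' (prefix) + 'build' (root). The prefix is 're'.

re


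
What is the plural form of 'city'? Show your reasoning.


Apply rule: Change -y to -ies (consonant + y). 'city' becomes 'cities'.

cities


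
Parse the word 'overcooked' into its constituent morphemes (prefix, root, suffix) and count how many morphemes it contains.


Step 1: Identify prefix: 'over' (meaning: excessively)
Step 2: Identify root: 'cook'
Step 3: Identify suffix(es): 'ed'
Decomposition: over- (prefix: excessively) + cook (root) + -ed (suffix: past)
Total morphemes: 3

3 morphemes (over- (prefix: excessively) + cook (root) + -ed (suffix: past))


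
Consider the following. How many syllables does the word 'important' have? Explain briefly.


Break 'important' into syllables: im-por-tant -> im | por | tant = 3 syllables

3 syllables


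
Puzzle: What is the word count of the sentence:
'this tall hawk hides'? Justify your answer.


Split into words: this | tall | hawk | hides = 4 words.

4


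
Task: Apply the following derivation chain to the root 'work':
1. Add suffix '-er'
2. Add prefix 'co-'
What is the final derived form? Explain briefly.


Step 1: Add suffix '-er' to 'work' = 'worker'
Step 2: Add prefix 'co-' to 'worker' = 'coworker'

coworker


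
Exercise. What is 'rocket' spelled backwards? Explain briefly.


Reverse 'rocket' character by character: 'tekcor'.

tekcor


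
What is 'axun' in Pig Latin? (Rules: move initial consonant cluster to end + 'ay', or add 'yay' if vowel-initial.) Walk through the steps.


'axun' starts with a vowel, so add 'yay': 'axunyay'.

axunyay


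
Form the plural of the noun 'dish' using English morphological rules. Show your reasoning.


Apply rule: Add -es (sibilant/fricative ending). 'dish' becomes 'dishes'.

dishes


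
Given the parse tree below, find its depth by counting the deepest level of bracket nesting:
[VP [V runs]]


Count bracket nesting levels:
'[' at pos 0: depth = 1
'[' at pos 4: depth = 2
Maximum depth reached: 2

2


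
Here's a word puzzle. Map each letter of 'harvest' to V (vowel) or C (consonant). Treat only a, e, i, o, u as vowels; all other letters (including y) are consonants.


Letter mapping: h = C, a = V, r = C, v = C, e = V, s = C, t = C.

CVCCVCC


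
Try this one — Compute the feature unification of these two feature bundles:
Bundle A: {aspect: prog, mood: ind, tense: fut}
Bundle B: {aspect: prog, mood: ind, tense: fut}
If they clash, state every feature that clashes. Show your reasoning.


Compare features:
aspect: A=prog vs B=prog -> unified: prog
mood: A=ind vs B=ind -> unified: ind
tense: A=fut vs B=fut -> unified: fut
No clashes found.

Unified: {aspect: prog, mood: ind, tense: fut}


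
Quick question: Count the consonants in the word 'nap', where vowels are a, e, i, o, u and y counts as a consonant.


Consonants in 'nap': n, p = 2 consonants.

2


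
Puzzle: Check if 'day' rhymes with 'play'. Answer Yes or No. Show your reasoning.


Rime (stressed vowel + following sounds) of 'day': -ay = /eɪ/
Rime of 'play': -ay = /eɪ/
/eɪ/ and /eɪ/ are the same ending sound, so the words rhyme.

Yes


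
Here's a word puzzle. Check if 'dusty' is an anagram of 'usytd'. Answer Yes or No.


Sorted letters of 'dusty': 'dstuy'
Sorted letters of 'usytd': 'dstuy'
They match.

Yes


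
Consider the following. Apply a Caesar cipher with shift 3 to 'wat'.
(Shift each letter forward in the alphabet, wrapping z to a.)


Shift each letter by 3: w -> z, a -> d, t -> w. Result: 'zdw'.

zdw


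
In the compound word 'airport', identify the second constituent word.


Split 'airport' into 'air' + 'port'. The second part is 'port'.

port


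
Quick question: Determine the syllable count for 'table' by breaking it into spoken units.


Break 'table' into syllables: ta-ble -> ta | ble = 2 syllables

2 syllables


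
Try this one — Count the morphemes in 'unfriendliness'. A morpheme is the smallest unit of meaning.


Decomposition: un- (prefix) + friend (root) + -ly (suffix) + -ness (suffix) = 4 morpheme(s)

4 morphemes


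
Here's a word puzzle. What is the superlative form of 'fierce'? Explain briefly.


Apply superlative formation (ends in e: add -st): 'fierce' -> 'fiercest'.

fiercest


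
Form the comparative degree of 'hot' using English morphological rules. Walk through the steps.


Apply comparative formation (double final consonant, add -er): 'hot' -> 'hotter'.

hotter


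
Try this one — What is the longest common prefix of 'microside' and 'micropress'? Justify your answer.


Compare from the start: 5 characters match: 'micro'. Mismatch at position 6: 's' vs 'p'.

micro


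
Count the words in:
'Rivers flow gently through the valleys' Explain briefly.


Split into words: Rivers | flow | gently | through | the | valleys = 6 words.

6


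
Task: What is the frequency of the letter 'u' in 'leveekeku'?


Letter 'u' in 'leveekeku': found at position(s) 9 = 1 occurrence(s).

1


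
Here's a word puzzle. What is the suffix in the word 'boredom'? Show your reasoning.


The word 'boredom' = 'bore' (root) + '-dom' (suffix). The suffix is '-dom'.

dom


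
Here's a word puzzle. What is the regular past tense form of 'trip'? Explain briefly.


Apply rule: Double final consonant and add -ed. 'trip' becomes 'tripped'.

tripped


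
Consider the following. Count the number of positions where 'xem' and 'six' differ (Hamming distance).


Alignment:
Position 1: 'x' vs 's' = DIFFER
Position 2: 'e' vs 'i' = DIFFER
Position 3: 'm' vs 'x' = DIFFER
Total differences: 3

3
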